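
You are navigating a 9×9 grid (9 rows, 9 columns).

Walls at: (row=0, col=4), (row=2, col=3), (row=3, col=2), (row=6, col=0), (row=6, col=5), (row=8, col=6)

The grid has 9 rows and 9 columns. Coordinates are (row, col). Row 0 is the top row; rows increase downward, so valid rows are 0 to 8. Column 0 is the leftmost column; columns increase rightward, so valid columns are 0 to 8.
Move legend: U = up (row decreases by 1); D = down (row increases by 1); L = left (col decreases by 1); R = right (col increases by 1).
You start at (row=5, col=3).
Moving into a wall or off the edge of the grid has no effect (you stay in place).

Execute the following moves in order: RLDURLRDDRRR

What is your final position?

Start: (row=5, col=3)
  R (right): (row=5, col=3) -> (row=5, col=4)
  L (left): (row=5, col=4) -> (row=5, col=3)
  D (down): (row=5, col=3) -> (row=6, col=3)
  U (up): (row=6, col=3) -> (row=5, col=3)
  R (right): (row=5, col=3) -> (row=5, col=4)
  L (left): (row=5, col=4) -> (row=5, col=3)
  R (right): (row=5, col=3) -> (row=5, col=4)
  D (down): (row=5, col=4) -> (row=6, col=4)
  D (down): (row=6, col=4) -> (row=7, col=4)
  R (right): (row=7, col=4) -> (row=7, col=5)
  R (right): (row=7, col=5) -> (row=7, col=6)
  R (right): (row=7, col=6) -> (row=7, col=7)
Final: (row=7, col=7)

Answer: Final position: (row=7, col=7)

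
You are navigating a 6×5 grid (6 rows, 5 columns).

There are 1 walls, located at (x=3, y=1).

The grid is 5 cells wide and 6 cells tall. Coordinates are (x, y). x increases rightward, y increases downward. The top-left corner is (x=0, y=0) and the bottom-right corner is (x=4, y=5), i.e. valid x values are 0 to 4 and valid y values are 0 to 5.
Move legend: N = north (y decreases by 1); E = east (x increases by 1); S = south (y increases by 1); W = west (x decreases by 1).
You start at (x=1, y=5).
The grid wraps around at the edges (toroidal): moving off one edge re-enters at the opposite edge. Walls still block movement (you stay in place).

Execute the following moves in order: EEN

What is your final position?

Start: (x=1, y=5)
  E (east): (x=1, y=5) -> (x=2, y=5)
  E (east): (x=2, y=5) -> (x=3, y=5)
  N (north): (x=3, y=5) -> (x=3, y=4)
Final: (x=3, y=4)

Answer: Final position: (x=3, y=4)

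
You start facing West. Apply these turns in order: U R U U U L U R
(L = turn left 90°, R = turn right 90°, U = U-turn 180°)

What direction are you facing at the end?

Answer: Final heading: South

Derivation:
Start: West
  U (U-turn (180°)) -> East
  R (right (90° clockwise)) -> South
  U (U-turn (180°)) -> North
  U (U-turn (180°)) -> South
  U (U-turn (180°)) -> North
  L (left (90° counter-clockwise)) -> West
  U (U-turn (180°)) -> East
  R (right (90° clockwise)) -> South
Final: South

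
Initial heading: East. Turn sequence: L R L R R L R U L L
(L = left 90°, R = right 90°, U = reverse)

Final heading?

Answer: Final heading: South

Derivation:
Start: East
  L (left (90° counter-clockwise)) -> North
  R (right (90° clockwise)) -> East
  L (left (90° counter-clockwise)) -> North
  R (right (90° clockwise)) -> East
  R (right (90° clockwise)) -> South
  L (left (90° counter-clockwise)) -> East
  R (right (90° clockwise)) -> South
  U (U-turn (180°)) -> North
  L (left (90° counter-clockwise)) -> West
  L (left (90° counter-clockwise)) -> South
Final: South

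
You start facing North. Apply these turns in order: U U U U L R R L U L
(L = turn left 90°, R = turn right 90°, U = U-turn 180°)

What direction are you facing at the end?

Start: North
  U (U-turn (180°)) -> South
  U (U-turn (180°)) -> North
  U (U-turn (180°)) -> South
  U (U-turn (180°)) -> North
  L (left (90° counter-clockwise)) -> West
  R (right (90° clockwise)) -> North
  R (right (90° clockwise)) -> East
  L (left (90° counter-clockwise)) -> North
  U (U-turn (180°)) -> South
  L (left (90° counter-clockwise)) -> East
Final: East

Answer: Final heading: East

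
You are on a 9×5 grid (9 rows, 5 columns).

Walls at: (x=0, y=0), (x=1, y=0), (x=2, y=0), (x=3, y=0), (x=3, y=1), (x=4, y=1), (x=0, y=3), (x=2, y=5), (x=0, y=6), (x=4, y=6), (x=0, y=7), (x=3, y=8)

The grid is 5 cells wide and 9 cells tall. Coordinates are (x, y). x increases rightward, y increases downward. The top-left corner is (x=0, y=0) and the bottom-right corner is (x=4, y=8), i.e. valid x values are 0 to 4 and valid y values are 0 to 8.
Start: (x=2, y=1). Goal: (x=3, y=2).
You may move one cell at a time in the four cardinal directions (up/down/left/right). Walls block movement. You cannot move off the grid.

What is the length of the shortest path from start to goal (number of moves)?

Answer: Shortest path length: 2

Derivation:
BFS from (x=2, y=1) until reaching (x=3, y=2):
  Distance 0: (x=2, y=1)
  Distance 1: (x=1, y=1), (x=2, y=2)
  Distance 2: (x=0, y=1), (x=1, y=2), (x=3, y=2), (x=2, y=3)  <- goal reached here
One shortest path (2 moves): (x=2, y=1) -> (x=2, y=2) -> (x=3, y=2)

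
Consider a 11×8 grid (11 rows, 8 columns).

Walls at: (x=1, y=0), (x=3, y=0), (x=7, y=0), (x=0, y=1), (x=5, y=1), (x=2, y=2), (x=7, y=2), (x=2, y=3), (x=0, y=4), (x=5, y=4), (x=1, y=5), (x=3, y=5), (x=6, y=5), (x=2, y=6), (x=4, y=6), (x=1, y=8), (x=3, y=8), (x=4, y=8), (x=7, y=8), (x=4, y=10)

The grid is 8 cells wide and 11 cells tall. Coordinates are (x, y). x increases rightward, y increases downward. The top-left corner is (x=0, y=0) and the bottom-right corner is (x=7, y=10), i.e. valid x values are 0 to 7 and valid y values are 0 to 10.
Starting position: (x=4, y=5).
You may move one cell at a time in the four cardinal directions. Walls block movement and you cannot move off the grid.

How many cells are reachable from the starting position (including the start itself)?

BFS flood-fill from (x=4, y=5):
  Distance 0: (x=4, y=5)
  Distance 1: (x=4, y=4), (x=5, y=5)
  Distance 2: (x=4, y=3), (x=3, y=4), (x=5, y=6)
  Distance 3: (x=4, y=2), (x=3, y=3), (x=5, y=3), (x=2, y=4), (x=6, y=6), (x=5, y=7)
  Distance 4: (x=4, y=1), (x=3, y=2), (x=5, y=2), (x=6, y=3), (x=1, y=4), (x=2, y=5), (x=7, y=6), (x=4, y=7), (x=6, y=7), (x=5, y=8)
  Distance 5: (x=4, y=0), (x=3, y=1), (x=6, y=2), (x=1, y=3), (x=7, y=3), (x=6, y=4), (x=7, y=5), (x=3, y=7), (x=7, y=7), (x=6, y=8), (x=5, y=9)
  Distance 6: (x=5, y=0), (x=2, y=1), (x=6, y=1), (x=1, y=2), (x=0, y=3), (x=7, y=4), (x=3, y=6), (x=2, y=7), (x=4, y=9), (x=6, y=9), (x=5, y=10)
  Distance 7: (x=2, y=0), (x=6, y=0), (x=1, y=1), (x=7, y=1), (x=0, y=2), (x=1, y=7), (x=2, y=8), (x=3, y=9), (x=7, y=9), (x=6, y=10)
  Distance 8: (x=1, y=6), (x=0, y=7), (x=2, y=9), (x=3, y=10), (x=7, y=10)
  Distance 9: (x=0, y=6), (x=0, y=8), (x=1, y=9), (x=2, y=10)
  Distance 10: (x=0, y=5), (x=0, y=9), (x=1, y=10)
  Distance 11: (x=0, y=10)
Total reachable: 67 (grid has 68 open cells total)

Answer: Reachable cells: 67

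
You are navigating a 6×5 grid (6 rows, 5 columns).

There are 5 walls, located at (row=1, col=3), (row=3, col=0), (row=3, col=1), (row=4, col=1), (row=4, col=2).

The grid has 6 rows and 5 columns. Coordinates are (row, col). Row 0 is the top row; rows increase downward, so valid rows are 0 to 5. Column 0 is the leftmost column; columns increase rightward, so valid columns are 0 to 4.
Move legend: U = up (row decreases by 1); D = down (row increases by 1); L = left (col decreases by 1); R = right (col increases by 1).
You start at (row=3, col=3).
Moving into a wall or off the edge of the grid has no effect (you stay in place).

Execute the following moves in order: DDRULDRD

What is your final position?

Start: (row=3, col=3)
  D (down): (row=3, col=3) -> (row=4, col=3)
  D (down): (row=4, col=3) -> (row=5, col=3)
  R (right): (row=5, col=3) -> (row=5, col=4)
  U (up): (row=5, col=4) -> (row=4, col=4)
  L (left): (row=4, col=4) -> (row=4, col=3)
  D (down): (row=4, col=3) -> (row=5, col=3)
  R (right): (row=5, col=3) -> (row=5, col=4)
  D (down): blocked, stay at (row=5, col=4)
Final: (row=5, col=4)

Answer: Final position: (row=5, col=4)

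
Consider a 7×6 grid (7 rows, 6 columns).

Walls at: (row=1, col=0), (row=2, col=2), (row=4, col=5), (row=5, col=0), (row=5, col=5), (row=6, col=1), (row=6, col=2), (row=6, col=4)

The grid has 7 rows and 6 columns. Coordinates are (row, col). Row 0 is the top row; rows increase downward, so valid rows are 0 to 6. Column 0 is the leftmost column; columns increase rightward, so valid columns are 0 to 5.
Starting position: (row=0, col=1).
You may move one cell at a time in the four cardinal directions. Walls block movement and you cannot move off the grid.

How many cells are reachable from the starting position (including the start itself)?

BFS flood-fill from (row=0, col=1):
  Distance 0: (row=0, col=1)
  Distance 1: (row=0, col=0), (row=0, col=2), (row=1, col=1)
  Distance 2: (row=0, col=3), (row=1, col=2), (row=2, col=1)
  Distance 3: (row=0, col=4), (row=1, col=3), (row=2, col=0), (row=3, col=1)
  Distance 4: (row=0, col=5), (row=1, col=4), (row=2, col=3), (row=3, col=0), (row=3, col=2), (row=4, col=1)
  Distance 5: (row=1, col=5), (row=2, col=4), (row=3, col=3), (row=4, col=0), (row=4, col=2), (row=5, col=1)
  Distance 6: (row=2, col=5), (row=3, col=4), (row=4, col=3), (row=5, col=2)
  Distance 7: (row=3, col=5), (row=4, col=4), (row=5, col=3)
  Distance 8: (row=5, col=4), (row=6, col=3)
Total reachable: 32 (grid has 34 open cells total)

Answer: Reachable cells: 32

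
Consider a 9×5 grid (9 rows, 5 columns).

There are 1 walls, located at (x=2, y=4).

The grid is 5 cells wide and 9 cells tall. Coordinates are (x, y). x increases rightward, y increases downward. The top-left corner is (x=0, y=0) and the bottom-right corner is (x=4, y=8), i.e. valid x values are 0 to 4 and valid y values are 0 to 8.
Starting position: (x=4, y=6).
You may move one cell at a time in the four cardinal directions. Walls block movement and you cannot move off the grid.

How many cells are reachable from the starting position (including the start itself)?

Answer: Reachable cells: 44

Derivation:
BFS flood-fill from (x=4, y=6):
  Distance 0: (x=4, y=6)
  Distance 1: (x=4, y=5), (x=3, y=6), (x=4, y=7)
  Distance 2: (x=4, y=4), (x=3, y=5), (x=2, y=6), (x=3, y=7), (x=4, y=8)
  Distance 3: (x=4, y=3), (x=3, y=4), (x=2, y=5), (x=1, y=6), (x=2, y=7), (x=3, y=8)
  Distance 4: (x=4, y=2), (x=3, y=3), (x=1, y=5), (x=0, y=6), (x=1, y=7), (x=2, y=8)
  Distance 5: (x=4, y=1), (x=3, y=2), (x=2, y=3), (x=1, y=4), (x=0, y=5), (x=0, y=7), (x=1, y=8)
  Distance 6: (x=4, y=0), (x=3, y=1), (x=2, y=2), (x=1, y=3), (x=0, y=4), (x=0, y=8)
  Distance 7: (x=3, y=0), (x=2, y=1), (x=1, y=2), (x=0, y=3)
  Distance 8: (x=2, y=0), (x=1, y=1), (x=0, y=2)
  Distance 9: (x=1, y=0), (x=0, y=1)
  Distance 10: (x=0, y=0)
Total reachable: 44 (grid has 44 open cells total)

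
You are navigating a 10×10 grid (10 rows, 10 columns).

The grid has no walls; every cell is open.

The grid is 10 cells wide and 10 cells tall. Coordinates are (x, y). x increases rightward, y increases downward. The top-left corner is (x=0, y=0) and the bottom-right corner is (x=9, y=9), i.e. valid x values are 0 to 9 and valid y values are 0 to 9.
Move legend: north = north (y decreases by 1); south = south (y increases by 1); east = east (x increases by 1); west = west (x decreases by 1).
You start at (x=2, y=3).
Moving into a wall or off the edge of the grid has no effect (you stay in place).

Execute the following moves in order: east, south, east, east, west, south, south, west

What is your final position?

Answer: Final position: (x=3, y=6)

Derivation:
Start: (x=2, y=3)
  east (east): (x=2, y=3) -> (x=3, y=3)
  south (south): (x=3, y=3) -> (x=3, y=4)
  east (east): (x=3, y=4) -> (x=4, y=4)
  east (east): (x=4, y=4) -> (x=5, y=4)
  west (west): (x=5, y=4) -> (x=4, y=4)
  south (south): (x=4, y=4) -> (x=4, y=5)
  south (south): (x=4, y=5) -> (x=4, y=6)
  west (west): (x=4, y=6) -> (x=3, y=6)
Final: (x=3, y=6)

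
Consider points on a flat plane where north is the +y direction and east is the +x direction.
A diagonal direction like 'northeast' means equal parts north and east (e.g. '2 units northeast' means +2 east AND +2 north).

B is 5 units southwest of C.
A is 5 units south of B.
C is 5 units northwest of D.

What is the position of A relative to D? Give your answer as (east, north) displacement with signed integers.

Answer: A is at (east=-10, north=-5) relative to D.

Derivation:
Place D at the origin (east=0, north=0).
  C is 5 units northwest of D: delta (east=-5, north=+5); C at (east=-5, north=5).
  B is 5 units southwest of C: delta (east=-5, north=-5); B at (east=-10, north=0).
  A is 5 units south of B: delta (east=+0, north=-5); A at (east=-10, north=-5).
Therefore A relative to D: (east=-10, north=-5).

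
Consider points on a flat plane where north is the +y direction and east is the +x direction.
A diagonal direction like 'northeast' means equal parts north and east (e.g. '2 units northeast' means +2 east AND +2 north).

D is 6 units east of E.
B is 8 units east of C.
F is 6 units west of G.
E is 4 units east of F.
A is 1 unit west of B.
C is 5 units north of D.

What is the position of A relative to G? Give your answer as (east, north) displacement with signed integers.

Answer: A is at (east=11, north=5) relative to G.

Derivation:
Place G at the origin (east=0, north=0).
  F is 6 units west of G: delta (east=-6, north=+0); F at (east=-6, north=0).
  E is 4 units east of F: delta (east=+4, north=+0); E at (east=-2, north=0).
  D is 6 units east of E: delta (east=+6, north=+0); D at (east=4, north=0).
  C is 5 units north of D: delta (east=+0, north=+5); C at (east=4, north=5).
  B is 8 units east of C: delta (east=+8, north=+0); B at (east=12, north=5).
  A is 1 unit west of B: delta (east=-1, north=+0); A at (east=11, north=5).
Therefore A relative to G: (east=11, north=5).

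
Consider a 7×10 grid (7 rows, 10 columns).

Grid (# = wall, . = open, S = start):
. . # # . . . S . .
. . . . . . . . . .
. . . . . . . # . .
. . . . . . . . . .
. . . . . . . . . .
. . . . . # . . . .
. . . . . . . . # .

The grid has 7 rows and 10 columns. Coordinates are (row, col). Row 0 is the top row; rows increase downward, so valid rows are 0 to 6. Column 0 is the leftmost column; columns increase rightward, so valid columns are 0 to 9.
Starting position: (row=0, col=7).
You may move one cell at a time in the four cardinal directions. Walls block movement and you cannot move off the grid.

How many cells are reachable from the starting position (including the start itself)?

BFS flood-fill from (row=0, col=7):
  Distance 0: (row=0, col=7)
  Distance 1: (row=0, col=6), (row=0, col=8), (row=1, col=7)
  Distance 2: (row=0, col=5), (row=0, col=9), (row=1, col=6), (row=1, col=8)
  Distance 3: (row=0, col=4), (row=1, col=5), (row=1, col=9), (row=2, col=6), (row=2, col=8)
  Distance 4: (row=1, col=4), (row=2, col=5), (row=2, col=9), (row=3, col=6), (row=3, col=8)
  Distance 5: (row=1, col=3), (row=2, col=4), (row=3, col=5), (row=3, col=7), (row=3, col=9), (row=4, col=6), (row=4, col=8)
  Distance 6: (row=1, col=2), (row=2, col=3), (row=3, col=4), (row=4, col=5), (row=4, col=7), (row=4, col=9), (row=5, col=6), (row=5, col=8)
  Distance 7: (row=1, col=1), (row=2, col=2), (row=3, col=3), (row=4, col=4), (row=5, col=7), (row=5, col=9), (row=6, col=6)
  Distance 8: (row=0, col=1), (row=1, col=0), (row=2, col=1), (row=3, col=2), (row=4, col=3), (row=5, col=4), (row=6, col=5), (row=6, col=7), (row=6, col=9)
  Distance 9: (row=0, col=0), (row=2, col=0), (row=3, col=1), (row=4, col=2), (row=5, col=3), (row=6, col=4)
  Distance 10: (row=3, col=0), (row=4, col=1), (row=5, col=2), (row=6, col=3)
  Distance 11: (row=4, col=0), (row=5, col=1), (row=6, col=2)
  Distance 12: (row=5, col=0), (row=6, col=1)
  Distance 13: (row=6, col=0)
Total reachable: 65 (grid has 65 open cells total)

Answer: Reachable cells: 65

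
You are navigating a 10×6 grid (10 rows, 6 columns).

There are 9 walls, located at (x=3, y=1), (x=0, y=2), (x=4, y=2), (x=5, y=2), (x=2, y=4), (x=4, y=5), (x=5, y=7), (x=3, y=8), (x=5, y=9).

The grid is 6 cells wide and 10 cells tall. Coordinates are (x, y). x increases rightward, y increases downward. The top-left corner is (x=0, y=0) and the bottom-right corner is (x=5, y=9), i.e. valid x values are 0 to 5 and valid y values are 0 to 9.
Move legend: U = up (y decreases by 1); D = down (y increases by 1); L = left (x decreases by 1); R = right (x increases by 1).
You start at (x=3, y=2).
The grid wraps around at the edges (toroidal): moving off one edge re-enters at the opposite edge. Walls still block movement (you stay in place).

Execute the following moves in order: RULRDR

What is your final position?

Start: (x=3, y=2)
  R (right): blocked, stay at (x=3, y=2)
  U (up): blocked, stay at (x=3, y=2)
  L (left): (x=3, y=2) -> (x=2, y=2)
  R (right): (x=2, y=2) -> (x=3, y=2)
  D (down): (x=3, y=2) -> (x=3, y=3)
  R (right): (x=3, y=3) -> (x=4, y=3)
Final: (x=4, y=3)

Answer: Final position: (x=4, y=3)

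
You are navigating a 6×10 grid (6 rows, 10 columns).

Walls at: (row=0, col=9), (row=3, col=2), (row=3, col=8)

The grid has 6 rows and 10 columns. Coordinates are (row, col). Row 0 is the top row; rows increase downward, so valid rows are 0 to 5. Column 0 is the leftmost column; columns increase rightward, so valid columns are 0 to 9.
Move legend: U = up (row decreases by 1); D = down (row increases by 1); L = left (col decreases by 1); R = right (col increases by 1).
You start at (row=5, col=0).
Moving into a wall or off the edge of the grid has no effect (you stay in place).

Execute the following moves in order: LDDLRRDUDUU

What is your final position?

Start: (row=5, col=0)
  L (left): blocked, stay at (row=5, col=0)
  D (down): blocked, stay at (row=5, col=0)
  D (down): blocked, stay at (row=5, col=0)
  L (left): blocked, stay at (row=5, col=0)
  R (right): (row=5, col=0) -> (row=5, col=1)
  R (right): (row=5, col=1) -> (row=5, col=2)
  D (down): blocked, stay at (row=5, col=2)
  U (up): (row=5, col=2) -> (row=4, col=2)
  D (down): (row=4, col=2) -> (row=5, col=2)
  U (up): (row=5, col=2) -> (row=4, col=2)
  U (up): blocked, stay at (row=4, col=2)
Final: (row=4, col=2)

Answer: Final position: (row=4, col=2)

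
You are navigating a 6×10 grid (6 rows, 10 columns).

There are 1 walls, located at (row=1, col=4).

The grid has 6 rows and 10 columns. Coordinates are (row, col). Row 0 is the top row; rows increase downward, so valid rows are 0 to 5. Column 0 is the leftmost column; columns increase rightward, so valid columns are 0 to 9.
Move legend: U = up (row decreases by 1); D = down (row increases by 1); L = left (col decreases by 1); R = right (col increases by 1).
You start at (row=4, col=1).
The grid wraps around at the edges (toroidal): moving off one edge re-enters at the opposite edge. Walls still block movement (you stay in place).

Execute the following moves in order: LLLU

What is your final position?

Answer: Final position: (row=3, col=8)

Derivation:
Start: (row=4, col=1)
  L (left): (row=4, col=1) -> (row=4, col=0)
  L (left): (row=4, col=0) -> (row=4, col=9)
  L (left): (row=4, col=9) -> (row=4, col=8)
  U (up): (row=4, col=8) -> (row=3, col=8)
Final: (row=3, col=8)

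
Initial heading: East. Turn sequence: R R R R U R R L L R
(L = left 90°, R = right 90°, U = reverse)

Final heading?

Answer: Final heading: North

Derivation:
Start: East
  R (right (90° clockwise)) -> South
  R (right (90° clockwise)) -> West
  R (right (90° clockwise)) -> North
  R (right (90° clockwise)) -> East
  U (U-turn (180°)) -> West
  R (right (90° clockwise)) -> North
  R (right (90° clockwise)) -> East
  L (left (90° counter-clockwise)) -> North
  L (left (90° counter-clockwise)) -> West
  R (right (90° clockwise)) -> North
Final: North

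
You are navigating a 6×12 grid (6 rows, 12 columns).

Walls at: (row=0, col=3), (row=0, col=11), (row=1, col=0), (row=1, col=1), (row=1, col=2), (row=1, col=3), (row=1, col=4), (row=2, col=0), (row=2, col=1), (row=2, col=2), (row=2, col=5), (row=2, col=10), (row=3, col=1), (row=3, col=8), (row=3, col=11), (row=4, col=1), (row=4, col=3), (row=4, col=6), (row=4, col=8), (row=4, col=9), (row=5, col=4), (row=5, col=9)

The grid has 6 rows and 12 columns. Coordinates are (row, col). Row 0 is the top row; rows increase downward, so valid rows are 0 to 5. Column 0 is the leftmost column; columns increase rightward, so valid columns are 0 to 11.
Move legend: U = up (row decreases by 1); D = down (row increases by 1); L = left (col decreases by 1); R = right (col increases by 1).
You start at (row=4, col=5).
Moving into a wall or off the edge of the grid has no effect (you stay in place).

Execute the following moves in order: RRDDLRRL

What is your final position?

Start: (row=4, col=5)
  R (right): blocked, stay at (row=4, col=5)
  R (right): blocked, stay at (row=4, col=5)
  D (down): (row=4, col=5) -> (row=5, col=5)
  D (down): blocked, stay at (row=5, col=5)
  L (left): blocked, stay at (row=5, col=5)
  R (right): (row=5, col=5) -> (row=5, col=6)
  R (right): (row=5, col=6) -> (row=5, col=7)
  L (left): (row=5, col=7) -> (row=5, col=6)
Final: (row=5, col=6)

Answer: Final position: (row=5, col=6)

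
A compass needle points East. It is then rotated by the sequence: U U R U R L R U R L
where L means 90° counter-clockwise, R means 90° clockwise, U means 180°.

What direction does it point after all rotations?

Answer: Final heading: West

Derivation:
Start: East
  U (U-turn (180°)) -> West
  U (U-turn (180°)) -> East
  R (right (90° clockwise)) -> South
  U (U-turn (180°)) -> North
  R (right (90° clockwise)) -> East
  L (left (90° counter-clockwise)) -> North
  R (right (90° clockwise)) -> East
  U (U-turn (180°)) -> West
  R (right (90° clockwise)) -> North
  L (left (90° counter-clockwise)) -> West
Final: West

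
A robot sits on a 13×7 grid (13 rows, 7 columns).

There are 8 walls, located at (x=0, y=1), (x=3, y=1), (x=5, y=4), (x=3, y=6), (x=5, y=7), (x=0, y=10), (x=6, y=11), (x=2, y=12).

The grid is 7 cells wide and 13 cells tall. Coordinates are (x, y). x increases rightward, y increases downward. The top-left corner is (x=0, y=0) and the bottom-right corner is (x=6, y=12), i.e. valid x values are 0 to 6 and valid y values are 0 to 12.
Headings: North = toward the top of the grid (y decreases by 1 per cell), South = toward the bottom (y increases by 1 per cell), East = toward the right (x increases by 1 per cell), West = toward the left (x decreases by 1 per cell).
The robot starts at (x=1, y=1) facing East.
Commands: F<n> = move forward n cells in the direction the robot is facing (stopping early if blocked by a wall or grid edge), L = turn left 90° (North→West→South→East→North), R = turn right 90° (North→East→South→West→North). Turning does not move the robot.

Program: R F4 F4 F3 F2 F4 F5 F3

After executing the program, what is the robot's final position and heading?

Answer: Final position: (x=1, y=12), facing South

Derivation:
Start: (x=1, y=1), facing East
  R: turn right, now facing South
  F4: move forward 4, now at (x=1, y=5)
  F4: move forward 4, now at (x=1, y=9)
  F3: move forward 3, now at (x=1, y=12)
  F2: move forward 0/2 (blocked), now at (x=1, y=12)
  F4: move forward 0/4 (blocked), now at (x=1, y=12)
  F5: move forward 0/5 (blocked), now at (x=1, y=12)
  F3: move forward 0/3 (blocked), now at (x=1, y=12)
Final: (x=1, y=12), facing South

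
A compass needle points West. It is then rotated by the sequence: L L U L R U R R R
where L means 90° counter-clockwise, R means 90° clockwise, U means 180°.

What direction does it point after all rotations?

Answer: Final heading: North

Derivation:
Start: West
  L (left (90° counter-clockwise)) -> South
  L (left (90° counter-clockwise)) -> East
  U (U-turn (180°)) -> West
  L (left (90° counter-clockwise)) -> South
  R (right (90° clockwise)) -> West
  U (U-turn (180°)) -> East
  R (right (90° clockwise)) -> South
  R (right (90° clockwise)) -> West
  R (right (90° clockwise)) -> North
Final: North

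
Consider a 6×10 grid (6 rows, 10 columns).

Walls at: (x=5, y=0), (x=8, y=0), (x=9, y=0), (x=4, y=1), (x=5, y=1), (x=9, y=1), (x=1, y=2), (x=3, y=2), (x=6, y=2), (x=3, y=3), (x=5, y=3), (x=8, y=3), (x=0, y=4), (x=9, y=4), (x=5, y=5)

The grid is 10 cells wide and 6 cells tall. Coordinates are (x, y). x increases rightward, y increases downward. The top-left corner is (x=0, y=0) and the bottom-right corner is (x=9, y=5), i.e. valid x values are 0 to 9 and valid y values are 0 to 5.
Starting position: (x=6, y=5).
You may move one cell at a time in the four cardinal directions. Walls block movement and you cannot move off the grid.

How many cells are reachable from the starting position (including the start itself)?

Answer: Reachable cells: 45

Derivation:
BFS flood-fill from (x=6, y=5):
  Distance 0: (x=6, y=5)
  Distance 1: (x=6, y=4), (x=7, y=5)
  Distance 2: (x=6, y=3), (x=5, y=4), (x=7, y=4), (x=8, y=5)
  Distance 3: (x=7, y=3), (x=4, y=4), (x=8, y=4), (x=9, y=5)
  Distance 4: (x=7, y=2), (x=4, y=3), (x=3, y=4), (x=4, y=5)
  Distance 5: (x=7, y=1), (x=4, y=2), (x=8, y=2), (x=2, y=4), (x=3, y=5)
  Distance 6: (x=7, y=0), (x=6, y=1), (x=8, y=1), (x=5, y=2), (x=9, y=2), (x=2, y=3), (x=1, y=4), (x=2, y=5)
  Distance 7: (x=6, y=0), (x=2, y=2), (x=1, y=3), (x=9, y=3), (x=1, y=5)
  Distance 8: (x=2, y=1), (x=0, y=3), (x=0, y=5)
  Distance 9: (x=2, y=0), (x=1, y=1), (x=3, y=1), (x=0, y=2)
  Distance 10: (x=1, y=0), (x=3, y=0), (x=0, y=1)
  Distance 11: (x=0, y=0), (x=4, y=0)
Total reachable: 45 (grid has 45 open cells total)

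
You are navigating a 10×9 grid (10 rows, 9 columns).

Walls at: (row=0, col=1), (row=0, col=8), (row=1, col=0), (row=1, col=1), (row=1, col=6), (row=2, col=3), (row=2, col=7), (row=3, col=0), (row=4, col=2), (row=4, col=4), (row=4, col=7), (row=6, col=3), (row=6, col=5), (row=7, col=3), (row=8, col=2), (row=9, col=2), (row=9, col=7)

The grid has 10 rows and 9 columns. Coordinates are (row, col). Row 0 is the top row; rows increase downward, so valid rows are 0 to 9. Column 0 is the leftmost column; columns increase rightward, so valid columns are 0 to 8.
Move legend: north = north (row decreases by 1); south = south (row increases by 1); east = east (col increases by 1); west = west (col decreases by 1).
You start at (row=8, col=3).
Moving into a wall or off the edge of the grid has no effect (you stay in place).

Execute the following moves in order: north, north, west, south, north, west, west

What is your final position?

Start: (row=8, col=3)
  north (north): blocked, stay at (row=8, col=3)
  north (north): blocked, stay at (row=8, col=3)
  west (west): blocked, stay at (row=8, col=3)
  south (south): (row=8, col=3) -> (row=9, col=3)
  north (north): (row=9, col=3) -> (row=8, col=3)
  west (west): blocked, stay at (row=8, col=3)
  west (west): blocked, stay at (row=8, col=3)
Final: (row=8, col=3)

Answer: Final position: (row=8, col=3)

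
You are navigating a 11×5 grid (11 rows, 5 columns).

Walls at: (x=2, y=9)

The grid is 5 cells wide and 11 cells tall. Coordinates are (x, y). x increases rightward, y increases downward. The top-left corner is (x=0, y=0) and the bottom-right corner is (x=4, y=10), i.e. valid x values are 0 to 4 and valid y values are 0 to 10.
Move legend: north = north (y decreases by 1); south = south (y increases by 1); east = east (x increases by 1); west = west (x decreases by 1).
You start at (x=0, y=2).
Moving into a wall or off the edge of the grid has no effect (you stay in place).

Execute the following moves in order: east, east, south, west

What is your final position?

Answer: Final position: (x=1, y=3)

Derivation:
Start: (x=0, y=2)
  east (east): (x=0, y=2) -> (x=1, y=2)
  east (east): (x=1, y=2) -> (x=2, y=2)
  south (south): (x=2, y=2) -> (x=2, y=3)
  west (west): (x=2, y=3) -> (x=1, y=3)
Final: (x=1, y=3)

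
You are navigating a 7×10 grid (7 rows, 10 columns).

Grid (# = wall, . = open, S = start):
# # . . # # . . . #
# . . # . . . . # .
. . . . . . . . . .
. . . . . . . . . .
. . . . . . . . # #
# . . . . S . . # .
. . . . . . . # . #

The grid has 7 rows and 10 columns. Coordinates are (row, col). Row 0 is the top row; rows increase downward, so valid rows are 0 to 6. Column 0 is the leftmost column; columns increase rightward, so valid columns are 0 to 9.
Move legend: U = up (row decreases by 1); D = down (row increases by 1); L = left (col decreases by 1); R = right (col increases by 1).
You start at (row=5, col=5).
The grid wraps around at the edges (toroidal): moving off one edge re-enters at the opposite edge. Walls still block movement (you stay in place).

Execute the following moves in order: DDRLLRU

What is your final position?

Answer: Final position: (row=5, col=5)

Derivation:
Start: (row=5, col=5)
  D (down): (row=5, col=5) -> (row=6, col=5)
  D (down): blocked, stay at (row=6, col=5)
  R (right): (row=6, col=5) -> (row=6, col=6)
  L (left): (row=6, col=6) -> (row=6, col=5)
  L (left): (row=6, col=5) -> (row=6, col=4)
  R (right): (row=6, col=4) -> (row=6, col=5)
  U (up): (row=6, col=5) -> (row=5, col=5)
Final: (row=5, col=5)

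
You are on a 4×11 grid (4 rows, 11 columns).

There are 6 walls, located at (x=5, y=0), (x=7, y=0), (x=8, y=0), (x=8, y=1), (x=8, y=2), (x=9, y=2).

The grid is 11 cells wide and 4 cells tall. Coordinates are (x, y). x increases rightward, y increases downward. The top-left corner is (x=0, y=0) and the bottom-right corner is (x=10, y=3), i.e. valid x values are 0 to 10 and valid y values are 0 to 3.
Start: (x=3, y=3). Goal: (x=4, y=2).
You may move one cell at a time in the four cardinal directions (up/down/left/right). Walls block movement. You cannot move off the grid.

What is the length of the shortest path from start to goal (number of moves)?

Answer: Shortest path length: 2

Derivation:
BFS from (x=3, y=3) until reaching (x=4, y=2):
  Distance 0: (x=3, y=3)
  Distance 1: (x=3, y=2), (x=2, y=3), (x=4, y=3)
  Distance 2: (x=3, y=1), (x=2, y=2), (x=4, y=2), (x=1, y=3), (x=5, y=3)  <- goal reached here
One shortest path (2 moves): (x=3, y=3) -> (x=4, y=3) -> (x=4, y=2)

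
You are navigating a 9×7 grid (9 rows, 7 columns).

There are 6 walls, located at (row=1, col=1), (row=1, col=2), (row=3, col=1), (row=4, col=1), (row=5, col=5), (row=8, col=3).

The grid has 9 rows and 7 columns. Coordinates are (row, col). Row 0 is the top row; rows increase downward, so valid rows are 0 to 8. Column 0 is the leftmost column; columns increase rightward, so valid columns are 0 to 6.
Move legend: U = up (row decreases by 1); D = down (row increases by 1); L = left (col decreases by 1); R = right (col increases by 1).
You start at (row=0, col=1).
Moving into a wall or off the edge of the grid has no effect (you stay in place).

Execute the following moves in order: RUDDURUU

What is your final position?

Start: (row=0, col=1)
  R (right): (row=0, col=1) -> (row=0, col=2)
  U (up): blocked, stay at (row=0, col=2)
  D (down): blocked, stay at (row=0, col=2)
  D (down): blocked, stay at (row=0, col=2)
  U (up): blocked, stay at (row=0, col=2)
  R (right): (row=0, col=2) -> (row=0, col=3)
  U (up): blocked, stay at (row=0, col=3)
  U (up): blocked, stay at (row=0, col=3)
Final: (row=0, col=3)

Answer: Final position: (row=0, col=3)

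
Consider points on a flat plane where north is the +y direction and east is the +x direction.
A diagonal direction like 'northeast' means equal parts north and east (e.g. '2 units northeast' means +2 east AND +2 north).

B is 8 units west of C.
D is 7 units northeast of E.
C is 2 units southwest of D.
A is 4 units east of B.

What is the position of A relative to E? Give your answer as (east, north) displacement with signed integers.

Place E at the origin (east=0, north=0).
  D is 7 units northeast of E: delta (east=+7, north=+7); D at (east=7, north=7).
  C is 2 units southwest of D: delta (east=-2, north=-2); C at (east=5, north=5).
  B is 8 units west of C: delta (east=-8, north=+0); B at (east=-3, north=5).
  A is 4 units east of B: delta (east=+4, north=+0); A at (east=1, north=5).
Therefore A relative to E: (east=1, north=5).

Answer: A is at (east=1, north=5) relative to E.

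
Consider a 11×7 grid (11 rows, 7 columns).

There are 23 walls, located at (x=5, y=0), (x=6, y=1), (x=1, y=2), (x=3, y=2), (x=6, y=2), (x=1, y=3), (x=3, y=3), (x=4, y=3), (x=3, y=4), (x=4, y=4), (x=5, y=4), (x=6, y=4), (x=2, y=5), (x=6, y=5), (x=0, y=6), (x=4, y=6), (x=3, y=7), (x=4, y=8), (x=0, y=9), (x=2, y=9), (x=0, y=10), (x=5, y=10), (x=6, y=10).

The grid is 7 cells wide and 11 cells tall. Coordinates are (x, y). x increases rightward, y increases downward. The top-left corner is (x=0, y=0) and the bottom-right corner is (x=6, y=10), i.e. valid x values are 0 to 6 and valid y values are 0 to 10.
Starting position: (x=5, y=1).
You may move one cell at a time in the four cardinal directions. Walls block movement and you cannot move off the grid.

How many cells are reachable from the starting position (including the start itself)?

Answer: Reachable cells: 53

Derivation:
BFS flood-fill from (x=5, y=1):
  Distance 0: (x=5, y=1)
  Distance 1: (x=4, y=1), (x=5, y=2)
  Distance 2: (x=4, y=0), (x=3, y=1), (x=4, y=2), (x=5, y=3)
  Distance 3: (x=3, y=0), (x=2, y=1), (x=6, y=3)
  Distance 4: (x=2, y=0), (x=1, y=1), (x=2, y=2)
  Distance 5: (x=1, y=0), (x=0, y=1), (x=2, y=3)
  Distance 6: (x=0, y=0), (x=0, y=2), (x=2, y=4)
  Distance 7: (x=0, y=3), (x=1, y=4)
  Distance 8: (x=0, y=4), (x=1, y=5)
  Distance 9: (x=0, y=5), (x=1, y=6)
  Distance 10: (x=2, y=6), (x=1, y=7)
  Distance 11: (x=3, y=6), (x=0, y=7), (x=2, y=7), (x=1, y=8)
  Distance 12: (x=3, y=5), (x=0, y=8), (x=2, y=8), (x=1, y=9)
  Distance 13: (x=4, y=5), (x=3, y=8), (x=1, y=10)
  Distance 14: (x=5, y=5), (x=3, y=9), (x=2, y=10)
  Distance 15: (x=5, y=6), (x=4, y=9), (x=3, y=10)
  Distance 16: (x=6, y=6), (x=5, y=7), (x=5, y=9), (x=4, y=10)
  Distance 17: (x=4, y=7), (x=6, y=7), (x=5, y=8), (x=6, y=9)
  Distance 18: (x=6, y=8)
Total reachable: 53 (grid has 54 open cells total)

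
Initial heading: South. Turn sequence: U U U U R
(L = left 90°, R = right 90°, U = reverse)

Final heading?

Start: South
  U (U-turn (180°)) -> North
  U (U-turn (180°)) -> South
  U (U-turn (180°)) -> North
  U (U-turn (180°)) -> South
  R (right (90° clockwise)) -> West
Final: West

Answer: Final heading: West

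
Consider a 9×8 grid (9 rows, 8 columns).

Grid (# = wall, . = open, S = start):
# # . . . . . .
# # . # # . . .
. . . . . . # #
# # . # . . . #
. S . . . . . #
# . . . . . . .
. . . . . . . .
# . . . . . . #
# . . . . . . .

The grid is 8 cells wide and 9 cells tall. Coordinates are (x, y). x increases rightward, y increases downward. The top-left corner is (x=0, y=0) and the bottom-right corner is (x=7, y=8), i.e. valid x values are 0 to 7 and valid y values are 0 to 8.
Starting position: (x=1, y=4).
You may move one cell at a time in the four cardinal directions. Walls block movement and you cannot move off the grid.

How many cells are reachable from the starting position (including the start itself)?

Answer: Reachable cells: 55

Derivation:
BFS flood-fill from (x=1, y=4):
  Distance 0: (x=1, y=4)
  Distance 1: (x=0, y=4), (x=2, y=4), (x=1, y=5)
  Distance 2: (x=2, y=3), (x=3, y=4), (x=2, y=5), (x=1, y=6)
  Distance 3: (x=2, y=2), (x=4, y=4), (x=3, y=5), (x=0, y=6), (x=2, y=6), (x=1, y=7)
  Distance 4: (x=2, y=1), (x=1, y=2), (x=3, y=2), (x=4, y=3), (x=5, y=4), (x=4, y=5), (x=3, y=6), (x=2, y=7), (x=1, y=8)
  Distance 5: (x=2, y=0), (x=0, y=2), (x=4, y=2), (x=5, y=3), (x=6, y=4), (x=5, y=5), (x=4, y=6), (x=3, y=7), (x=2, y=8)
  Distance 6: (x=3, y=0), (x=5, y=2), (x=6, y=3), (x=6, y=5), (x=5, y=6), (x=4, y=7), (x=3, y=8)
  Distance 7: (x=4, y=0), (x=5, y=1), (x=7, y=5), (x=6, y=6), (x=5, y=7), (x=4, y=8)
  Distance 8: (x=5, y=0), (x=6, y=1), (x=7, y=6), (x=6, y=7), (x=5, y=8)
  Distance 9: (x=6, y=0), (x=7, y=1), (x=6, y=8)
  Distance 10: (x=7, y=0), (x=7, y=8)
Total reachable: 55 (grid has 55 open cells total)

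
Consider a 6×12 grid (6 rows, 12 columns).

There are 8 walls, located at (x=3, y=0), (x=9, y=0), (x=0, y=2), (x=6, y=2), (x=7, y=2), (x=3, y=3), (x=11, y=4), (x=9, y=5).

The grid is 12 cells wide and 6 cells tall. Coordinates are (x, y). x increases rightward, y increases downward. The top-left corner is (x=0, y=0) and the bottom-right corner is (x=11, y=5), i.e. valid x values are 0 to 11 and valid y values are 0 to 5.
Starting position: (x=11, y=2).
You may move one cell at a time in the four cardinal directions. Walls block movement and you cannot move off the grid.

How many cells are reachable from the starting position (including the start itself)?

BFS flood-fill from (x=11, y=2):
  Distance 0: (x=11, y=2)
  Distance 1: (x=11, y=1), (x=10, y=2), (x=11, y=3)
  Distance 2: (x=11, y=0), (x=10, y=1), (x=9, y=2), (x=10, y=3)
  Distance 3: (x=10, y=0), (x=9, y=1), (x=8, y=2), (x=9, y=3), (x=10, y=4)
  Distance 4: (x=8, y=1), (x=8, y=3), (x=9, y=4), (x=10, y=5)
  Distance 5: (x=8, y=0), (x=7, y=1), (x=7, y=3), (x=8, y=4), (x=11, y=5)
  Distance 6: (x=7, y=0), (x=6, y=1), (x=6, y=3), (x=7, y=4), (x=8, y=5)
  Distance 7: (x=6, y=0), (x=5, y=1), (x=5, y=3), (x=6, y=4), (x=7, y=5)
  Distance 8: (x=5, y=0), (x=4, y=1), (x=5, y=2), (x=4, y=3), (x=5, y=4), (x=6, y=5)
  Distance 9: (x=4, y=0), (x=3, y=1), (x=4, y=2), (x=4, y=4), (x=5, y=5)
  Distance 10: (x=2, y=1), (x=3, y=2), (x=3, y=4), (x=4, y=5)
  Distance 11: (x=2, y=0), (x=1, y=1), (x=2, y=2), (x=2, y=4), (x=3, y=5)
  Distance 12: (x=1, y=0), (x=0, y=1), (x=1, y=2), (x=2, y=3), (x=1, y=4), (x=2, y=5)
  Distance 13: (x=0, y=0), (x=1, y=3), (x=0, y=4), (x=1, y=5)
  Distance 14: (x=0, y=3), (x=0, y=5)
Total reachable: 64 (grid has 64 open cells total)

Answer: Reachable cells: 64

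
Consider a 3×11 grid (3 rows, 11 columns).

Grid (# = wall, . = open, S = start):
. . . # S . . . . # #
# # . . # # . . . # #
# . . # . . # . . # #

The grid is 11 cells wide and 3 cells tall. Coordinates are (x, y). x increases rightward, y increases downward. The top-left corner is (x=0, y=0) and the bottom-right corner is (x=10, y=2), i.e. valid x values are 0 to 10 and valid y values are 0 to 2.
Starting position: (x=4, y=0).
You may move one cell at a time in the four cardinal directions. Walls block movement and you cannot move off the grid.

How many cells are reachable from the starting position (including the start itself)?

BFS flood-fill from (x=4, y=0):
  Distance 0: (x=4, y=0)
  Distance 1: (x=5, y=0)
  Distance 2: (x=6, y=0)
  Distance 3: (x=7, y=0), (x=6, y=1)
  Distance 4: (x=8, y=0), (x=7, y=1)
  Distance 5: (x=8, y=1), (x=7, y=2)
  Distance 6: (x=8, y=2)
Total reachable: 10 (grid has 19 open cells total)

Answer: Reachable cells: 10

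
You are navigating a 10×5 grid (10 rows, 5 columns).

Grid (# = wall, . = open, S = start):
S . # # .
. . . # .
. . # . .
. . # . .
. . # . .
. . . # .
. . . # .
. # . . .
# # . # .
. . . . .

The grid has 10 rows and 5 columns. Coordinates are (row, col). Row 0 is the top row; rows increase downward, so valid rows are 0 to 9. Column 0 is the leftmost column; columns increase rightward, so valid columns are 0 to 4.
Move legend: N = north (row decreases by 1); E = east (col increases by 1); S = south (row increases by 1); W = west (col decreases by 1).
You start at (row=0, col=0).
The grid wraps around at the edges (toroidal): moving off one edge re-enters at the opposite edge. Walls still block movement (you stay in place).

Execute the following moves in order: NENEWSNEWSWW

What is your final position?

Start: (row=0, col=0)
  N (north): (row=0, col=0) -> (row=9, col=0)
  E (east): (row=9, col=0) -> (row=9, col=1)
  N (north): blocked, stay at (row=9, col=1)
  E (east): (row=9, col=1) -> (row=9, col=2)
  W (west): (row=9, col=2) -> (row=9, col=1)
  S (south): (row=9, col=1) -> (row=0, col=1)
  N (north): (row=0, col=1) -> (row=9, col=1)
  E (east): (row=9, col=1) -> (row=9, col=2)
  W (west): (row=9, col=2) -> (row=9, col=1)
  S (south): (row=9, col=1) -> (row=0, col=1)
  W (west): (row=0, col=1) -> (row=0, col=0)
  W (west): (row=0, col=0) -> (row=0, col=4)
Final: (row=0, col=4)

Answer: Final position: (row=0, col=4)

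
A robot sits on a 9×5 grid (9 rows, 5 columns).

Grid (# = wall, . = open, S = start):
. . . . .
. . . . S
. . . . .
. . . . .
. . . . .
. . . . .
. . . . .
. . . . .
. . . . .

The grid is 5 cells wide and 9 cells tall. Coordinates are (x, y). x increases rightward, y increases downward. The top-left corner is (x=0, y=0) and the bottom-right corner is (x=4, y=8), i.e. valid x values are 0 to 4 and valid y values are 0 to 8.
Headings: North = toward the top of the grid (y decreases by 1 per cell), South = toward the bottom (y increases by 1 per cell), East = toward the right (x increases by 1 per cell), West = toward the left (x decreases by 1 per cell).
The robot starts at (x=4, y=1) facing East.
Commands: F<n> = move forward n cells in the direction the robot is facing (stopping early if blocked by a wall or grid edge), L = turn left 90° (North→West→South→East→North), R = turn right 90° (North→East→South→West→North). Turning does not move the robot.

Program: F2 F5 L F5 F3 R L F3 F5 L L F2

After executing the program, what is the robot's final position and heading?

Start: (x=4, y=1), facing East
  F2: move forward 0/2 (blocked), now at (x=4, y=1)
  F5: move forward 0/5 (blocked), now at (x=4, y=1)
  L: turn left, now facing North
  F5: move forward 1/5 (blocked), now at (x=4, y=0)
  F3: move forward 0/3 (blocked), now at (x=4, y=0)
  R: turn right, now facing East
  L: turn left, now facing North
  F3: move forward 0/3 (blocked), now at (x=4, y=0)
  F5: move forward 0/5 (blocked), now at (x=4, y=0)
  L: turn left, now facing West
  L: turn left, now facing South
  F2: move forward 2, now at (x=4, y=2)
Final: (x=4, y=2), facing South

Answer: Final position: (x=4, y=2), facing South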